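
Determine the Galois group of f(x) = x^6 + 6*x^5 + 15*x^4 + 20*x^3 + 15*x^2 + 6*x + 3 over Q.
The polynomial f is an irreducible sextic over Q, so G = Gal(f/Q) is one of the 16 transitive subgroups 6T1, ..., 6T16 of S_6. The discriminant of f is -1492992, which is not a perfect square, so G is not contained in A_6. The transitive groups of degree 6 not contained in A_6 are: C_6 (6T1, order 6), S_3 (6T2, order 6), D_6 (6T3, order 12), C_3 x S_3 (6T5, order 18), A_4 x C_2 (6T6, order 24), S_4 (6T8, order 24), S_3 x S_3 (6T9, order 36), S_4 x C_2 (6T11, order 48), (S_3 x S_3) : C_2 (6T13, order 72), PGL(2,5) (6T14, order 120), S_6 (6T16, order 720). By Dedekind's theorem, for a prime p not dividing disc(f) the degrees of the irreducible factors of f mod p form the cycle type of an element of G. Factoring f modulo the 79 such primes p <= 419 (skipping 2, 3, which divide the discriminant), each new pattern first appears at: mod 5: f = (x^2 + 2)(x^2 + 2x + 4)(x^2 + 4x + 1), pattern 2+2+2; mod 7: f = (x^6 + 6x^5 + x^4 + 6x^3 + x^2 + 6x + 3), pattern 6; mod 11: f = (x + 3)(x + 10)(x^2 + 3)(x^2 + 4x + 7), pattern 2+2+1+1; mod 19: f = (x^3 + 3x^2 + 3x + 7)(x^3 + 3x^2 + 3x + 14), pattern 3+3; mod 43: f = (x + 4)(x + 19)(x + 22)(x + 23)(x + 26)(x + 41), pattern 1+1+1+1+1+1. No other pattern occurs in this range, so the set of observed cycle types is {2+2+2, 6, 2+2+1+1, 3+3, 1+1+1+1+1+1}. The candidates containing elements of all these cycle types are D_6 (6T3) of order 12, A_4 x C_2 (6T6) of order 24, S_3 x S_3 (6T9) of order 36, S_4 x C_2 (6T11) of order 48, (S_3 x S_3) : C_2 (6T13) of order 72, PGL(2,5) (6T14) of order 120, S_6 (6T16) of order 720; the others are excluded. The observed types are precisely the cycle types that occur in D_6 (6T3). Each of the other remaining candidates has further cycle types, and by the Chebotarev density theorem the matching factorization patterns would occur for a proportion of primes equal to their share of the group: A_4 x C_2 (6T6) additionally contains elements of type 2+1+1+1+1 (3 of its 24 elements, about 12% of primes); S_3 x S_3 (6T9) additionally contains elements of type 3+1+1+1 (4 of its 36 elements, about 11% of primes); S_4 x C_2 (6T11) additionally contains elements of type 4+2, 4+1+1, 2+1+1+1+1 (15 of its 48 elements, about 31% of primes); (S_3 x S_3) : C_2 (6T13) additionally contains elements of type 4+2, 3+2+1, 3+1+1+1, 2+1+1+1+1 (40 of its 72 elements, about 56% of primes); PGL(2,5) (6T14) additionally contains elements of type 5+1, 4+1+1 (54 of its 120 elements, about 45% of primes); S_6 (6T16) additionally contains elements of type 5+1, 4+2, 4+1+1, 3+2+1, 3+1+1+1, 2+1+1+1+1 (499 of its 720 elements, about 69% of primes). None of the 79 primes tested shows any such pattern (for each of these groups the chance of that is below 10^-4), which rules them out. Hence G = D_6 (6T3), of order 12.

6T3: D_6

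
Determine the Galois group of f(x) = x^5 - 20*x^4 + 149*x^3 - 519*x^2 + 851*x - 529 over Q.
C_5

The polynomial f is an irreducible quintic over Q, so G = Gal(f/Q) is a transitive subgroup of S_5: one of C_5 (5T1, order 5), D_5 (5T2, order 10), F_20 (5T3, order 20), A_5 (5T4, order 60) or S_5 (5T5, order 120). The discriminant of f is 7745089 = 2783^2, a perfect square, so G is contained in A_5. The transitive groups of degree 5 contained in A_5 are: C_5 (5T1, order 5), D_5 (5T2, order 10), A_5 (5T4, order 60). By Dedekind's theorem, for a prime p not dividing disc(f) the degrees of the irreducible factors of f mod p form the cycle type of an element of G. Factoring f modulo the 14 such primes p <= 53 (skipping 11, 23, which divide the discriminant), each new pattern first appears at: mod 2: f = (x^5 + x^3 + x^2 + x + 1), pattern 5; mod 43: f = (x + 9)(x + 12)(x + 28)(x + 29)(x + 31), pattern 1+1+1+1+1. No other pattern occurs in this range, so the set of observed cycle types is {5, 1+1+1+1+1}. The candidates containing elements of all these cycle types are C_5 (5T1) of order 5, D_5 (5T2) of order 10, A_5 (5T4) of order 60; the others are excluded. The observed types are precisely the cycle types that occur in C_5 (5T1). Each of the other remaining candidates has further cycle types, and by the Chebotarev density theorem the matching factorization patterns would occur for a proportion of primes equal to their share of the group: D_5 (5T2) additionally contains elements of type 2+2+1 (5 of its 10 elements, about 50% of primes); A_5 (5T4) additionally contains elements of type 3+1+1, 2+2+1 (35 of its 60 elements, about 58% of primes). None of the 14 primes tested shows any such pattern (for each of these groups the chance of that is below 10^-4), which rules them out. Hence G = C_5 (5T1), of order 5.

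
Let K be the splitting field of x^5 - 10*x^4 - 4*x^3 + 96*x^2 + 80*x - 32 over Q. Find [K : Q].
5

The degree of the splitting field over Q equals the order of the Galois group, so first determine the group. The polynomial f is an irreducible quintic over Q, so G = Gal(f/Q) is a transitive subgroup of S_5: one of C_5 (5T1, order 5), D_5 (5T2, order 10), F_20 (5T3, order 20), A_5 (5T4, order 60) or S_5 (5T5, order 120). The discriminant of f is 8121314443264 = 2849792^2, a perfect square, so G is contained in A_5. The transitive groups of degree 5 contained in A_5 are: C_5 (5T1, order 5), D_5 (5T2, order 10), A_5 (5T4, order 60). By Dedekind's theorem, for a prime p not dividing disc(f) the degrees of the irreducible factors of f mod p form the cycle type of an element of G. Factoring f modulo the 14 such primes p <= 59 (skipping 2, 11, 23, which divide the discriminant), each new pattern first appears at: mod 3: f = (x^5 + 2x^4 + 2x^3 + 2x + 1), pattern 5; mod 43: f = (x + 19)(x + 21)(x + 24)(x + 25)(x + 30), pattern 1+1+1+1+1. No other pattern occurs in this range, so the set of observed cycle types is {5, 1+1+1+1+1}. The candidates containing elements of all these cycle types are C_5 (5T1) of order 5, D_5 (5T2) of order 10, A_5 (5T4) of order 60; the others are excluded. The observed types are precisely the cycle types that occur in C_5 (5T1). Each of the other remaining candidates has further cycle types, and by the Chebotarev density theorem the matching factorization patterns would occur for a proportion of primes equal to their share of the group: D_5 (5T2) additionally contains elements of type 2+2+1 (5 of its 10 elements, about 50% of primes); A_5 (5T4) additionally contains elements of type 3+1+1, 2+2+1 (35 of its 60 elements, about 58% of primes). None of the 14 primes tested shows any such pattern (for each of these groups the chance of that is below 10^-4), which rules them out. Hence G = C_5 (5T1), of order 5. The Galois group C_5 (5T1) has order 5, so the splitting field has degree 5 over Q.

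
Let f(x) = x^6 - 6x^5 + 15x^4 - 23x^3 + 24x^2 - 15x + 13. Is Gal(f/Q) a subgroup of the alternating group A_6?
The polynomial is irreducible of degree 6 over Q. Its discriminant is -1162261467, which is not a perfect square. A Galois group lies in the alternating group exactly when the discriminant is a square in Q, so the Galois group (C_3 x S_3) is not contained in A_6.

No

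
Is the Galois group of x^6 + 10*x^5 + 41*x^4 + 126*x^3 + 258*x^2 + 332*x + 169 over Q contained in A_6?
The polynomial is irreducible of degree 6 over Q. Its discriminant is 1728393484898304 = 41573952^2, a perfect square. A Galois group lies in the alternating group exactly when the discriminant is a square in Q, so the Galois group (A_4) is contained in A_6.

Yes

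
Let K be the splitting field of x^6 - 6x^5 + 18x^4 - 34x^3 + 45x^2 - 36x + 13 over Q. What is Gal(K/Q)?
The polynomial f is an irreducible sextic over Q, so G = Gal(f/Q) is one of the 16 transitive subgroups 6T1, ..., 6T16 of S_6. The discriminant of f is -16003008, which is not a perfect square, so G is not contained in A_6. The transitive groups of degree 6 not contained in A_6 are: C_6 (6T1, order 6), S_3 (6T2, order 6), D_6 (6T3, order 12), C_3 x S_3 (6T5, order 18), A_4 x C_2 (6T6, order 24), S_4 (6T8, order 24), S_3 x S_3 (6T9, order 36), S_4 x C_2 (6T11, order 48), (S_3 x S_3) : C_2 (6T13, order 72), PGL(2,5) (6T14, order 120), S_6 (6T16, order 720). By Dedekind's theorem, for a prime p not dividing disc(f) the degrees of the irreducible factors of f mod p form the cycle type of an element of G. Factoring f modulo the 21 such primes p <= 89 (skipping 2, 3, 7, which divide the discriminant), each new pattern first appears at: mod 5: f = (x^6 + 4x^5 + 3x^4 + x^3 + 4x + 3), pattern 6; mod 11: f = (x + 8)(x^5 + 8x^4 + 9x^3 + 4x^2 + 2x + 3), pattern 5+1; mod 13: f = (x)(x + 4)(x^4 + 3x^3 + 6x^2 + 7x + 4), pattern 4+1+1; mod 23: f = (x + 2)(x + 6)(x^2 + 3x + 21)(x^2 + 6x + 10), pattern 2+2+1+1; mod 43: f = (x^3 + 16x^2 + 30x + 18)(x^3 + 21x^2 + 39x + 27), pattern 3+3; mod 61: f = (x^2 + 30x + 2)(x^2 + 41x + 31)(x^2 + 45x + 13), pattern 2+2+2. No other pattern occurs in this range, so the set of observed cycle types is {6, 5+1, 4+1+1, 2+2+1+1, 3+3, 2+2+2}. The candidates containing elements of all these cycle types are PGL(2,5) (6T14) of order 120, S_6 (6T16) of order 720; the others are excluded. The observed types are precisely the cycle types that occur in PGL(2,5) (6T14) (apart from the identity). Each of the other remaining candidates has further cycle types, and by the Chebotarev density theorem the matching factorization patterns would occur for a proportion of primes equal to their share of the group: S_6 (6T16) additionally contains elements of type 4+2, 3+2+1, 3+1+1+1, 2+1+1+1+1 (265 of its 720 elements, about 37% of primes). None of the 21 primes tested shows any such pattern (for each of these groups the chance of that is below 10^-4), which rules them out. Hence G = PGL(2,5) (6T14), of order 120.

PGL(2,5), S_5 acting on 6 points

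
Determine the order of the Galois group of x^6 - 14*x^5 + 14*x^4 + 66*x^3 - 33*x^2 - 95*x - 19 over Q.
60

The degree of the splitting field over Q equals the order of the Galois group, so first determine the group. The polynomial f is an irreducible sextic over Q, so G = Gal(f/Q) is one of the 16 transitive subgroups 6T1, ..., 6T16 of S_6. The discriminant of f is 1770264843169 = 1330513^2, a perfect square, so G is contained in A_6. The transitive groups of degree 6 contained in A_6 are: A_4 (6T4, order 12), S_4 (6T7, order 24), (C_3 x C_3) : C_4 (6T10, order 36), PSL(2,5) (6T12, order 60), A_6 (6T15, order 360). By Dedekind's theorem, for a prime p not dividing disc(f) the degrees of the irreducible factors of f mod p form the cycle type of an element of G. Factoring f modulo the 21 such primes p <= 79 (skipping 19, which divides the discriminant), each new pattern first appears at: mod 2: f = (x + 1)(x^5 + x^4 + x^3 + x^2 + 1), pattern 5+1; mod 7: f = (x^3 + 2x^2 + 4x + 5)(x^3 + 5x^2 + 6), pattern 3+3; mod 61: f = (x + 11)(x + 56)(x^2 + 49x + 42)(x^2 + 53x + 51), pattern 2+2+1+1. No other pattern occurs in this range, so the set of observed cycle types is {5+1, 3+3, 2+2+1+1}. The candidates containing elements of all these cycle types are PSL(2,5) (6T12) of order 60, A_6 (6T15) of order 360; the others are excluded. The observed types are precisely the cycle types that occur in PSL(2,5) (6T12) (apart from the identity). Each of the other remaining candidates has further cycle types, and by the Chebotarev density theorem the matching factorization patterns would occur for a proportion of primes equal to their share of the group: A_6 (6T15) additionally contains elements of type 4+2, 3+1+1+1 (130 of its 360 elements, about 36% of primes). None of the 21 primes tested shows any such pattern (for each of these groups the chance of that is below 10^-4), which rules them out. Hence G = PSL(2,5) (6T12), of order 60. The Galois group PSL(2,5) (6T12) has order 60, so the splitting field has degree 60 over Q.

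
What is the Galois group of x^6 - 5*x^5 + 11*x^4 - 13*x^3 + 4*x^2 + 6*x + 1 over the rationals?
The polynomial f is an irreducible sextic over Q, so G = Gal(f/Q) is one of the 16 transitive subgroups 6T1, ..., 6T16 of S_6. The discriminant of f is 525625 = 725^2, a perfect square, so G is contained in A_6. The transitive groups of degree 6 contained in A_6 are: A_4 (6T4, order 12), S_4 (6T7, order 24), (C_3 x C_3) : C_4 (6T10, order 36), PSL(2,5) (6T12, order 60), A_6 (6T15, order 360). By Dedekind's theorem, for a prime p not dividing disc(f) the degrees of the irreducible factors of f mod p form the cycle type of an element of G. Factoring f modulo the 19 such primes p <= 73 (skipping 5, 29, which divide the discriminant), each new pattern first appears at: mod 2: f = (x^2 + x + 1)(x^4 + x + 1), pattern 4+2; mod 11: f = (x^3 + x^2 + 3x + 1)(x^3 + 5x^2 + 3x + 1), pattern 3+3; mod 19: f = (x + 10)(x + 11)(x^2 + 2x + 2)(x^2 + 10x + 7), pattern 2+2+1+1; mod 61: f = (x + 27)(x + 34)(x + 41)(x^3 + 15x^2 + 3x + 1), pattern 3+1+1+1. No other pattern occurs in this range, so the set of observed cycle types is {4+2, 3+3, 2+2+1+1, 3+1+1+1}. The candidates containing elements of all these cycle types are (C_3 x C_3) : C_4 (6T10) of order 36, A_6 (6T15) of order 360; the others are excluded. The observed types are precisely the cycle types that occur in (C_3 x C_3) : C_4 (6T10) (apart from the identity). Each of the other remaining candidates has further cycle types, and by the Chebotarev density theorem the matching factorization patterns would occur for a proportion of primes equal to their share of the group: A_6 (6T15) additionally contains elements of type 5+1 (144 of its 360 elements, about 40% of primes). None of the 19 primes tested shows any such pattern (for each of these groups the chance of that is below 10^-4), which rules them out. Hence G = (C_3 x C_3) : C_4 (6T10), of order 36.

(C_3 x C_3) : C_4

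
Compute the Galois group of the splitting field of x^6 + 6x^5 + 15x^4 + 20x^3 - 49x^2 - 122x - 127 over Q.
The polynomial f is an irreducible sextic over Q, so G = Gal(f/Q) is one of the 16 transitive subgroups 6T1, ..., 6T16 of S_6. The discriminant of f is 3603718079512576 = 60030976^2, a perfect square, so G is contained in A_6. The transitive groups of degree 6 contained in A_6 are: A_4 (6T4, order 12), S_4 (6T7, order 24), (C_3 x C_3) : C_4 (6T10, order 36), PSL(2,5) (6T12, order 60), A_6 (6T15, order 360). By Dedekind's theorem, for a prime p not dividing disc(f) the degrees of the irreducible factors of f mod p form the cycle type of an element of G. Factoring f modulo the 79 such primes p <= 419 (skipping 2, 229, which divide the discriminant), each new pattern first appears at: mod 3: f = (x^3 + x^2 + x + 2)(x^3 + 2x^2 + 1), pattern 3+3; mod 7: f = (x^2 + 2x + 3)(x^4 + 4x^3 + 4x^2 + 2), pattern 4+2; mod 23: f = (x + 6)(x + 19)(x^2 + 2)(x^2 + 4x + 6), pattern 2+2+1+1; mod 193: f = (x + 8)(x + 14)(x + 20)(x + 175)(x + 181)(x + 187), pattern 1+1+1+1+1+1. No other pattern occurs in this range, so the set of observed cycle types is {3+3, 4+2, 2+2+1+1, 1+1+1+1+1+1}. The candidates containing elements of all these cycle types are S_4 (6T7) of order 24, (C_3 x C_3) : C_4 (6T10) of order 36, A_6 (6T15) of order 360; the others are excluded. The observed types are precisely the cycle types that occur in S_4 (6T7). Each of the other remaining candidates has further cycle types, and by the Chebotarev density theorem the matching factorization patterns would occur for a proportion of primes equal to their share of the group: (C_3 x C_3) : C_4 (6T10) additionally contains elements of type 3+1+1+1 (4 of its 36 elements, about 11% of primes); A_6 (6T15) additionally contains elements of type 5+1, 3+1+1+1 (184 of its 360 elements, about 51% of primes). None of the 79 primes tested shows any such pattern (for each of these groups the chance of that is below 10^-4), which rules them out. Hence G = S_4 (6T7), of order 24.

S_4, S_4(6d), the S_4-action on 6 points inside A_6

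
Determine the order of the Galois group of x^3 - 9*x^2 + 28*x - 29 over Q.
The degree of the splitting field over Q equals the order of the Galois group, so first determine the group. The polynomial is an irreducible cubic over Q and its discriminant is -31, which is not a perfect square. For an irreducible cubic, a non-square discriminant gives Galois group S_3. The Galois group S_3 (3T2) has order 6, so the splitting field has degree 6 over Q.

6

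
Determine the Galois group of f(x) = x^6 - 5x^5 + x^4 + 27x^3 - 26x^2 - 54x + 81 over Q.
The polynomial f is an irreducible sextic over Q, so G = Gal(f/Q) is one of the 16 transitive subgroups 6T1, ..., 6T16 of S_6. The discriminant of f is 1064390625 = 32625^2, a perfect square, so G is contained in A_6. The transitive groups of degree 6 contained in A_6 are: A_4 (6T4, order 12), S_4 (6T7, order 24), (C_3 x C_3) : C_4 (6T10, order 36), PSL(2,5) (6T12, order 60), A_6 (6T15, order 360). By Dedekind's theorem, for a prime p not dividing disc(f) the degrees of the irreducible factors of f mod p form the cycle type of an element of G. Factoring f modulo the 19 such primes p <= 79 (skipping 3, 5, 29, which divide the discriminant), each new pattern first appears at: mod 2: f = (x^2 + x + 1)(x^4 + x + 1), pattern 4+2; mod 11: f = (x^3 + 8x^2 + 8x + 2)(x^3 + 9x^2 + 9x + 2), pattern 3+3; mod 19: f = (x + 7)(x + 11)(x^2 + 4x + 15)(x^2 + 11x + 13), pattern 2+2+1+1; mod 61: f = (x + 4)(x + 8)(x + 55)(x^3 + 50x^2 + 46x + 52), pattern 3+1+1+1. No other pattern occurs in this range, so the set of observed cycle types is {4+2, 3+3, 2+2+1+1, 3+1+1+1}. The candidates containing elements of all these cycle types are (C_3 x C_3) : C_4 (6T10) of order 36, A_6 (6T15) of order 360; the others are excluded. The observed types are precisely the cycle types that occur in (C_3 x C_3) : C_4 (6T10) (apart from the identity). Each of the other remaining candidates has further cycle types, and by the Chebotarev density theorem the matching factorization patterns would occur for a proportion of primes equal to their share of the group: A_6 (6T15) additionally contains elements of type 5+1 (144 of its 360 elements, about 40% of primes). None of the 19 primes tested shows any such pattern (for each of these groups the chance of that is below 10^-4), which rules them out. Hence G = (C_3 x C_3) : C_4 (6T10), of order 36.

(C_3 x C_3) : C_4 (order 36)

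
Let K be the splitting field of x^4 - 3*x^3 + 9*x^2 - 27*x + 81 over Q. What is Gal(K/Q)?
The polynomial is an irreducible quartic over Q and its discriminant is 66430125, which is not a perfect square, so the Galois group is not contained in A_4. The resolvent cubic y^3 - 9*y^2 - 243*y + 1458 has exactly one rational root, so the Galois group is C_4 or D_4. The quartic becomes reducible over Q(sqrt(disc)), so the group is C_4.

4T1: C_4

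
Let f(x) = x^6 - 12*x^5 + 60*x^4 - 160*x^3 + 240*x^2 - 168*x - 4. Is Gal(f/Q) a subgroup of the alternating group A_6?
Yes

The polynomial is irreducible of degree 6 over Q. Its discriminant is 746496000000 = 864000^2, a perfect square. A Galois group lies in the alternating group exactly when the discriminant is a square in Q, so the Galois group (A_6) is contained in A_6.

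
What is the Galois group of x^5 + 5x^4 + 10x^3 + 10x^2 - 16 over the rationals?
D_5 (order 10)

The polynomial f is an irreducible quintic over Q, so G = Gal(f/Q) is a transitive subgroup of S_5: one of C_5 (5T1, order 5), D_5 (5T2, order 10), F_20 (5T3, order 20), A_5 (5T4, order 60) or S_5 (5T5, order 120). The discriminant of f is 64000000 = 8000^2, a perfect square, so G is contained in A_5. The transitive groups of degree 5 contained in A_5 are: C_5 (5T1, order 5), D_5 (5T2, order 10), A_5 (5T4, order 60). By Dedekind's theorem, for a prime p not dividing disc(f) the degrees of the irreducible factors of f mod p form the cycle type of an element of G. Factoring f modulo the 23 such primes p <= 97 (skipping 2, 5, which divide the discriminant), each new pattern first appears at: mod 3: f = (x + 1)(x^2 + 1)(x^2 + x + 2), pattern 2+2+1; mod 7: f = (x^5 + 5x^4 + 3x^3 + 3x^2 + 5), pattern 5. No other pattern occurs in this range, so the set of observed cycle types is {2+2+1, 5}. The candidates containing elements of all these cycle types are D_5 (5T2) of order 10, A_5 (5T4) of order 60; the others are excluded. The observed types are precisely the cycle types that occur in D_5 (5T2) (apart from the identity). Each of the other remaining candidates has further cycle types, and by the Chebotarev density theorem the matching factorization patterns would occur for a proportion of primes equal to their share of the group: A_5 (5T4) additionally contains elements of type 3+1+1 (20 of its 60 elements, about 33% of primes). None of the 23 primes tested shows any such pattern (for each of these groups the chance of that is below 10^-4), which rules them out. Hence G = D_5 (5T2), of order 10.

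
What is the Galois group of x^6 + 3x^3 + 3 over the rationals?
The polynomial f is an irreducible sextic over Q, so G = Gal(f/Q) is one of the 16 transitive subgroups 6T1, ..., 6T16 of S_6. The discriminant of f is -177147, which is not a perfect square, so G is not contained in A_6. The transitive groups of degree 6 not contained in A_6 are: C_6 (6T1, order 6), S_3 (6T2, order 6), D_6 (6T3, order 12), C_3 x S_3 (6T5, order 18), A_4 x C_2 (6T6, order 24), S_4 (6T8, order 24), S_3 x S_3 (6T9, order 36), S_4 x C_2 (6T11, order 48), (S_3 x S_3) : C_2 (6T13, order 72), PGL(2,5) (6T14, order 120), S_6 (6T16, order 720). By Dedekind's theorem, for a prime p not dividing disc(f) the degrees of the irreducible factors of f mod p form the cycle type of an element of G. Factoring f modulo the 33 such primes p <= 139 (skipping 3, which divides the discriminant), each new pattern first appears at: mod 2: f = (x^6 + x^3 + 1), pattern 6; mod 7: f = (x + 3)(x + 5)(x + 6)(x^3 + 4), pattern 3+1+1+1; mod 17: f = (x^2 + 5x + 7)(x^2 + 13x + 7)(x^2 + 16x + 7), pattern 2+2+2; mod 19: f = (x^3 + 9)(x^3 + 13), pattern 3+3; mod 73: f = (x + 42)(x + 43)(x + 44)(x + 51)(x + 52)(x + 60), pattern 1+1+1+1+1+1. No other pattern occurs in this range, so the set of observed cycle types is {6, 3+1+1+1, 2+2+2, 3+3, 1+1+1+1+1+1}. The candidates containing elements of all these cycle types are C_3 x S_3 (6T5) of order 18, S_3 x S_3 (6T9) of order 36, (S_3 x S_3) : C_2 (6T13) of order 72, S_6 (6T16) of order 720; the others are excluded. The observed types are precisely the cycle types that occur in C_3 x S_3 (6T5). Each of the other remaining candidates has further cycle types, and by the Chebotarev density theorem the matching factorization patterns would occur for a proportion of primes equal to their share of the group: S_3 x S_3 (6T9) additionally contains elements of type 2+2+1+1 (9 of its 36 elements, about 25% of primes); (S_3 x S_3) : C_2 (6T13) additionally contains elements of type 4+2, 3+2+1, 2+2+1+1, 2+1+1+1+1 (45 of its 72 elements, about 62% of primes); S_6 (6T16) additionally contains elements of type 5+1, 4+2, 4+1+1, 3+2+1, 2+2+1+1, 2+1+1+1+1 (504 of its 720 elements, about 70% of primes). None of the 33 primes tested shows any such pattern (for each of these groups the chance of that is below 10^-4), which rules them out. Hence G = C_3 x S_3 (6T5), of order 18.

6T5: C_3 x S_3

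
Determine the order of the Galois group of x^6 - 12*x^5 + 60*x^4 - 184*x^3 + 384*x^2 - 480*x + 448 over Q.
The degree of the splitting field over Q equals the order of the Galois group, so first determine the group. The polynomial f is an irreducible sextic over Q, so G = Gal(f/Q) is one of the 16 transitive subgroups 6T1, ..., 6T16 of S_6. The discriminant of f is -190210142896128, which is not a perfect square, so G is not contained in A_6. The transitive groups of degree 6 not contained in A_6 are: C_6 (6T1, order 6), S_3 (6T2, order 6), D_6 (6T3, order 12), C_3 x S_3 (6T5, order 18), A_4 x C_2 (6T6, order 24), S_4 (6T8, order 24), S_3 x S_3 (6T9, order 36), S_4 x C_2 (6T11, order 48), (S_3 x S_3) : C_2 (6T13, order 72), PGL(2,5) (6T14, order 120), S_6 (6T16, order 720). By Dedekind's theorem, for a prime p not dividing disc(f) the degrees of the irreducible factors of f mod p form the cycle type of an element of G. Factoring f modulo the 33 such primes p <= 149 (skipping 2, 3, which divide the discriminant), each new pattern first appears at: mod 5: f = (x^6 + 3x^5 + x^3 + 4x^2 + 3), pattern 6; mod 7: f = (x)(x + 2)(x + 6)(x^3 + x^2 + 5x + 2), pattern 3+1+1+1; mod 17: f = (x^2 + 3x + 1)(x^2 + 4x + 16)(x^2 + 15x + 11), pattern 2+2+2; mod 19: f = (x^3 + 13x^2 + 12x + 2)(x^3 + 13x^2 + 12x + 15), pattern 3+3; mod 73: f = (x + 24)(x + 40)(x + 42)(x + 56)(x + 58)(x + 60), pattern 1+1+1+1+1+1. No other pattern occurs in this range, so the set of observed cycle types is {6, 3+1+1+1, 2+2+2, 3+3, 1+1+1+1+1+1}. The candidates containing elements of all these cycle types are C_3 x S_3 (6T5) of order 18, S_3 x S_3 (6T9) of order 36, (S_3 x S_3) : C_2 (6T13) of order 72, S_6 (6T16) of order 720; the others are excluded. The observed types are precisely the cycle types that occur in C_3 x S_3 (6T5). Each of the other remaining candidates has further cycle types, and by the Chebotarev density theorem the matching factorization patterns would occur for a proportion of primes equal to their share of the group: S_3 x S_3 (6T9) additionally contains elements of type 2+2+1+1 (9 of its 36 elements, about 25% of primes); (S_3 x S_3) : C_2 (6T13) additionally contains elements of type 4+2, 3+2+1, 2+2+1+1, 2+1+1+1+1 (45 of its 72 elements, about 62% of primes); S_6 (6T16) additionally contains elements of type 5+1, 4+2, 4+1+1, 3+2+1, 2+2+1+1, 2+1+1+1+1 (504 of its 720 elements, about 70% of primes). None of the 33 primes tested shows any such pattern (for each of these groups the chance of that is below 10^-4), which rules them out. Hence G = C_3 x S_3 (6T5), of order 18. The Galois group C_3 x S_3 (6T5) has order 18, so the splitting field has degree 18 over Q.

18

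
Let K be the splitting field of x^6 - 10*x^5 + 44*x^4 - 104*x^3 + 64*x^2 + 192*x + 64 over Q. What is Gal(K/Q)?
The polynomial f is an irreducible sextic over Q, so G = Gal(f/Q) is one of the 16 transitive subgroups 6T1, ..., 6T16 of S_6. The discriminant of f is 564385546240000 = 23756800^2, a perfect square, so G is contained in A_6. The transitive groups of degree 6 contained in A_6 are: A_4 (6T4, order 12), S_4 (6T7, order 24), (C_3 x C_3) : C_4 (6T10, order 36), PSL(2,5) (6T12, order 60), A_6 (6T15, order 360). By Dedekind's theorem, for a prime p not dividing disc(f) the degrees of the irreducible factors of f mod p form the cycle type of an element of G. Factoring f modulo the 19 such primes p <= 79 (skipping 2, 5, 29, which divide the discriminant), each new pattern first appears at: mod 3: f = (x^2 + 2x + 2)(x^4 + x + 2), pattern 4+2; mod 11: f = (x^3 + 2x^2 + x + 8)(x^3 + 10x^2 + x + 8), pattern 3+3; mod 19: f = (x + 1)(x + 3)(x^2 + x + 9)(x^2 + 4x + 8), pattern 2+2+1+1; mod 61: f = (x + 7)(x + 21)(x + 54)(x^3 + 30x^2 + 12x + 8), pattern 3+1+1+1. No other pattern occurs in this range, so the set of observed cycle types is {4+2, 3+3, 2+2+1+1, 3+1+1+1}. The candidates containing elements of all these cycle types are (C_3 x C_3) : C_4 (6T10) of order 36, A_6 (6T15) of order 360; the others are excluded. The observed types are precisely the cycle types that occur in (C_3 x C_3) : C_4 (6T10) (apart from the identity). Each of the other remaining candidates has further cycle types, and by the Chebotarev density theorem the matching factorization patterns would occur for a proportion of primes equal to their share of the group: A_6 (6T15) additionally contains elements of type 5+1 (144 of its 360 elements, about 40% of primes). None of the 19 primes tested shows any such pattern (for each of these groups the chance of that is below 10^-4), which rules them out. Hence G = (C_3 x C_3) : C_4 (6T10), of order 36.

(C_3 x C_3) : C_4 (also written G36+)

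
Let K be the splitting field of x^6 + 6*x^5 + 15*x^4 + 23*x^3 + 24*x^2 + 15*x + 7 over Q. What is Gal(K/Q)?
C_3 x S_3 (order 18)

The polynomial f is an irreducible sextic over Q, so G = Gal(f/Q) is one of the 16 transitive subgroups 6T1, ..., 6T16 of S_6. The discriminant of f is -177147, which is not a perfect square, so G is not contained in A_6. The transitive groups of degree 6 not contained in A_6 are: C_6 (6T1, order 6), S_3 (6T2, order 6), D_6 (6T3, order 12), C_3 x S_3 (6T5, order 18), A_4 x C_2 (6T6, order 24), S_4 (6T8, order 24), S_3 x S_3 (6T9, order 36), S_4 x C_2 (6T11, order 48), (S_3 x S_3) : C_2 (6T13, order 72), PGL(2,5) (6T14, order 120), S_6 (6T16, order 720). By Dedekind's theorem, for a prime p not dividing disc(f) the degrees of the irreducible factors of f mod p form the cycle type of an element of G. Factoring f modulo the 33 such primes p <= 139 (skipping 3, which divides the discriminant), each new pattern first appears at: mod 2: f = (x^6 + x^4 + x^3 + x + 1), pattern 6; mod 7: f = (x)(x + 4)(x + 6)(x^3 + 3x^2 + 3x + 5), pattern 3+1+1+1; mod 17: f = (x^2 + x + 7)(x^2 + 7x + 13)(x^2 + 15x + 4), pattern 2+2+2; mod 19: f = (x^3 + 3x^2 + 3x + 10)(x^3 + 3x^2 + 3x + 14), pattern 3+3; mod 73: f = (x + 43)(x + 44)(x + 45)(x + 52)(x + 53)(x + 61), pattern 1+1+1+1+1+1. No other pattern occurs in this range, so the set of observed cycle types is {6, 3+1+1+1, 2+2+2, 3+3, 1+1+1+1+1+1}. The candidates containing elements of all these cycle types are C_3 x S_3 (6T5) of order 18, S_3 x S_3 (6T9) of order 36, (S_3 x S_3) : C_2 (6T13) of order 72, S_6 (6T16) of order 720; the others are excluded. The observed types are precisely the cycle types that occur in C_3 x S_3 (6T5). Each of the other remaining candidates has further cycle types, and by the Chebotarev density theorem the matching factorization patterns would occur for a proportion of primes equal to their share of the group: S_3 x S_3 (6T9) additionally contains elements of type 2+2+1+1 (9 of its 36 elements, about 25% of primes); (S_3 x S_3) : C_2 (6T13) additionally contains elements of type 4+2, 3+2+1, 2+2+1+1, 2+1+1+1+1 (45 of its 72 elements, about 62% of primes); S_6 (6T16) additionally contains elements of type 5+1, 4+2, 4+1+1, 3+2+1, 2+2+1+1, 2+1+1+1+1 (504 of its 720 elements, about 70% of primes). None of the 33 primes tested shows any such pattern (for each of these groups the chance of that is below 10^-4), which rules them out. Hence G = C_3 x S_3 (6T5), of order 18.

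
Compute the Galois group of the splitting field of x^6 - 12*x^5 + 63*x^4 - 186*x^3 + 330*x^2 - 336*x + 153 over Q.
The polynomial f is an irreducible sextic over Q, so G = Gal(f/Q) is one of the 16 transitive subgroups 6T1, ..., 6T16 of S_6. The discriminant of f is -16003008, which is not a perfect square, so G is not contained in A_6. The transitive groups of degree 6 not contained in A_6 are: C_6 (6T1, order 6), S_3 (6T2, order 6), D_6 (6T3, order 12), C_3 x S_3 (6T5, order 18), A_4 x C_2 (6T6, order 24), S_4 (6T8, order 24), S_3 x S_3 (6T9, order 36), S_4 x C_2 (6T11, order 48), (S_3 x S_3) : C_2 (6T13, order 72), PGL(2,5) (6T14, order 120), S_6 (6T16, order 720). By Dedekind's theorem, for a prime p not dividing disc(f) the degrees of the irreducible factors of f mod p form the cycle type of an element of G. Factoring f modulo the 21 such primes p <= 89 (skipping 2, 3, 7, which divide the discriminant), each new pattern first appears at: mod 5: f = (x^6 + 3x^5 + 3x^4 + 4x^3 + 4x + 3), pattern 6; mod 11: f = (x + 7)(x^5 + 3x^4 + 9x^3 + 4x^2 + 5x + 3), pattern 5+1; mod 13: f = (x + 3)(x + 12)(x^4 + 12x^3 + 3x^2 + 1), pattern 4+1+1; mod 23: f = (x + 1)(x + 5)(x^2 + x + 19)(x^2 + 4x + 5), pattern 2+2+1+1; mod 43: f = (x^3 + 13x^2 + x + 3)(x^3 + 18x^2 + 8), pattern 3+3; mod 61: f = (x^2 + 28x + 34)(x^2 + 39x + 52)(x^2 + 43x + 30), pattern 2+2+2. No other pattern occurs in this range, so the set of observed cycle types is {6, 5+1, 4+1+1, 2+2+1+1, 3+3, 2+2+2}. The candidates containing elements of all these cycle types are PGL(2,5) (6T14) of order 120, S_6 (6T16) of order 720; the others are excluded. The observed types are precisely the cycle types that occur in PGL(2,5) (6T14) (apart from the identity). Each of the other remaining candidates has further cycle types, and by the Chebotarev density theorem the matching factorization patterns would occur for a proportion of primes equal to their share of the group: S_6 (6T16) additionally contains elements of type 4+2, 3+2+1, 3+1+1+1, 2+1+1+1+1 (265 of its 720 elements, about 37% of primes). None of the 21 primes tested shows any such pattern (for each of these groups the chance of that is below 10^-4), which rules them out. Hence G = PGL(2,5) (6T14), of order 120.

PGL(2,5) (also written S5(6))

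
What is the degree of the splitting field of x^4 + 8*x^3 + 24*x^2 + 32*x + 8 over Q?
8

The degree of the splitting field over Q equals the order of the Galois group, so first determine the group. The polynomial is an irreducible quartic over Q and its discriminant is -131072, which is not a perfect square, so the Galois group is not contained in A_4. The resolvent cubic y^3 - 24*y^2 + 224*y - 768 has exactly one rational root, so the Galois group is C_4 or D_4. The quartic remains irreducible over Q(sqrt(disc)), so the group is D_4. The Galois group D_4 (4T3) has order 8, so the splitting field has degree 8 over Q.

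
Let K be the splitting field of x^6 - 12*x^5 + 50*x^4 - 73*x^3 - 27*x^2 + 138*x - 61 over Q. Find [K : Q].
The degree of the splitting field over Q equals the order of the Galois group, so first determine the group. The polynomial f is an irreducible sextic over Q, so G = Gal(f/Q) is one of the 16 transitive subgroups 6T1, ..., 6T16 of S_6. The discriminant of f is 30991489 = 5567^2, a perfect square, so G is contained in A_6. The transitive groups of degree 6 contained in A_6 are: A_4 (6T4, order 12), S_4 (6T7, order 24), (C_3 x C_3) : C_4 (6T10, order 36), PSL(2,5) (6T12, order 60), A_6 (6T15, order 360). By Dedekind's theorem, for a prime p not dividing disc(f) the degrees of the irreducible factors of f mod p form the cycle type of an element of G. Factoring f modulo the 21 such primes p <= 79 (skipping 19, which divides the discriminant), each new pattern first appears at: mod 2: f = (x + 1)(x^5 + x^4 + x^3 + x + 1), pattern 5+1; mod 7: f = (x^3 + 3x^2 + x + 1)(x^3 + 6x^2 + 3x + 2), pattern 3+3; mod 61: f = (x)(x + 22)(x^2 + 42x + 12)(x^2 + 46x + 13), pattern 2+2+1+1. No other pattern occurs in this range, so the set of observed cycle types is {5+1, 3+3, 2+2+1+1}. The candidates containing elements of all these cycle types are PSL(2,5) (6T12) of order 60, A_6 (6T15) of order 360; the others are excluded. The observed types are precisely the cycle types that occur in PSL(2,5) (6T12) (apart from the identity). Each of the other remaining candidates has further cycle types, and by the Chebotarev density theorem the matching factorization patterns would occur for a proportion of primes equal to their share of the group: A_6 (6T15) additionally contains elements of type 4+2, 3+1+1+1 (130 of its 360 elements, about 36% of primes). None of the 21 primes tested shows any such pattern (for each of these groups the chance of that is below 10^-4), which rules them out. Hence G = PSL(2,5) (6T12), of order 60. The Galois group PSL(2,5) (6T12) has order 60, so the splitting field has degree 60 over Q.

60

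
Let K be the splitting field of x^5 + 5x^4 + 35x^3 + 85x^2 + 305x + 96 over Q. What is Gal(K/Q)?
The polynomial f is an irreducible quintic over Q, so G = Gal(f/Q) is a transitive subgroup of S_5: one of C_5 (5T1, order 5), D_5 (5T2, order 10), F_20 (5T3, order 20), A_5 (5T4, order 60) or S_5 (5T5, order 120). The discriminant of f is 25721955078125, which is not a perfect square, so G is not contained in A_5. The transitive groups of degree 5 not contained in A_5 are: F_20 (5T3, order 20), S_5 (5T5, order 120). By Dedekind's theorem, for a prime p not dividing disc(f) the degrees of the irreducible factors of f mod p form the cycle type of an element of G. Factoring f modulo the 18 such primes p <= 71 (skipping 5, 19, which divide the discriminant), each new pattern first appears at: mod 2: f = (x)(x^4 + x^3 + x^2 + x + 1), pattern 4+1; mod 11: f = (x^5 + 5x^4 + 2x^3 + 8x^2 + 8x + 8), pattern 5; mod 29: f = (x + 2)(x^2 + 13x + 8)(x^2 + 19x + 6), pattern 2+2+1; mod 31: f = (x + 1)(x + 3)(x + 9)(x + 24)(x + 30), pattern 1+1+1+1+1. No other pattern occurs in this range, so the set of observed cycle types is {4+1, 5, 2+2+1, 1+1+1+1+1}. The candidates containing elements of all these cycle types are F_20 (5T3) of order 20, S_5 (5T5) of order 120; the others are excluded. The observed types are precisely the cycle types that occur in F_20 (5T3). Each of the other remaining candidates has further cycle types, and by the Chebotarev density theorem the matching factorization patterns would occur for a proportion of primes equal to their share of the group: S_5 (5T5) additionally contains elements of type 3+2, 3+1+1, 2+1+1+1 (50 of its 120 elements, about 42% of primes). None of the 18 primes tested shows any such pattern (for each of these groups the chance of that is below 10^-4), which rules them out. Hence G = F_20 (5T3), of order 20.

F_20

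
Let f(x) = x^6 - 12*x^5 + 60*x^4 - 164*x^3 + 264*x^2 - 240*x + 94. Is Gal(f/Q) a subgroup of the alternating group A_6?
The polynomial is irreducible of degree 6 over Q. Its discriminant is 40310784, which is not a perfect square. A Galois group lies in the alternating group exactly when the discriminant is a square in Q, so the Galois group (S_3 x S_3) is not contained in A_6.

No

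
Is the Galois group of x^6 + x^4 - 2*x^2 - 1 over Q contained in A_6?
Yes

The polynomial is irreducible of degree 6 over Q. Its discriminant is 153664 = 392^2, a perfect square. A Galois group lies in the alternating group exactly when the discriminant is a square in Q, so the Galois group (A_4) is contained in A_6.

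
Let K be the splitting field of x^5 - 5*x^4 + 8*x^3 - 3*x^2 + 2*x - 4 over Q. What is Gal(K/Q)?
S_5 (order 120)

The polynomial f is an irreducible quintic over Q, so G = Gal(f/Q) is a transitive subgroup of S_5: one of C_5 (5T1, order 5), D_5 (5T2, order 10), F_20 (5T3, order 20), A_5 (5T4, order 60) or S_5 (5T5, order 120). The discriminant of f is 562324, which is not a perfect square, so G is not contained in A_5. The transitive groups of degree 5 not contained in A_5 are: F_20 (5T3, order 20), S_5 (5T5, order 120). By Dedekind's theorem, for a prime p not dividing disc(f) the degrees of the irreducible factors of f mod p form the cycle type of an element of G. Factoring f modulo the 5 such primes p <= 17 (skipping 2, 7, which divide the discriminant), each new pattern first appears at: mod 3: f = (x^5 + x^4 + 2x^3 + 2x + 2), pattern 5; mod 17: f = (x + 3)(x + 11)(x^3 + 15x^2 + 3x + 4), pattern 3+1+1. No other pattern occurs in this range, so the set of observed cycle types is {5, 3+1+1}. Among the candidates above, the only group containing elements of all these cycle types is S_5 (5T5) — F_20 (5T3) lacks at least one of them. Hence G = S_5 (5T5), of order 120.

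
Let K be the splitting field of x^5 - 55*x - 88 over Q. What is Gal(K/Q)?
The polynomial f is an irreducible quintic over Q, so G = Gal(f/Q) is a transitive subgroup of S_5: one of C_5 (5T1, order 5), D_5 (5T2, order 10), F_20 (5T3, order 20), A_5 (5T4, order 60) or S_5 (5T5, order 120). The discriminant of f is 58564000000 = 242000^2, a perfect square, so G is contained in A_5. The transitive groups of degree 5 contained in A_5 are: C_5 (5T1, order 5), D_5 (5T2, order 10), A_5 (5T4, order 60). By Dedekind's theorem, for a prime p not dividing disc(f) the degrees of the irreducible factors of f mod p form the cycle type of an element of G. Factoring f modulo the 3 such primes p <= 13 (skipping 2, 5, 11, which divide the discriminant), each new pattern first appears at: mod 3: f = (x^5 + 2x + 2), pattern 5; mod 13: f = (x + 5)(x + 7)(x^3 + x^2 + 5x + 9), pattern 3+1+1. No other pattern occurs in this range, so the set of observed cycle types is {5, 3+1+1}. Among the candidates above, the only group containing elements of all these cycle types is A_5 (5T4) — each of C_5 (5T1), D_5 (5T2) lacks at least one of them. Hence G = A_5 (5T4), of order 60.

5T4: A_5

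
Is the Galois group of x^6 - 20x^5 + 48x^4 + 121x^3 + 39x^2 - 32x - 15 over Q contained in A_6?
Yes

The polynomial is irreducible of degree 6 over Q. Its discriminant is 30991489 = 5567^2, a perfect square. A Galois group lies in the alternating group exactly when the discriminant is a square in Q, so the Galois group (PSL(2,5)) is contained in A_6.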